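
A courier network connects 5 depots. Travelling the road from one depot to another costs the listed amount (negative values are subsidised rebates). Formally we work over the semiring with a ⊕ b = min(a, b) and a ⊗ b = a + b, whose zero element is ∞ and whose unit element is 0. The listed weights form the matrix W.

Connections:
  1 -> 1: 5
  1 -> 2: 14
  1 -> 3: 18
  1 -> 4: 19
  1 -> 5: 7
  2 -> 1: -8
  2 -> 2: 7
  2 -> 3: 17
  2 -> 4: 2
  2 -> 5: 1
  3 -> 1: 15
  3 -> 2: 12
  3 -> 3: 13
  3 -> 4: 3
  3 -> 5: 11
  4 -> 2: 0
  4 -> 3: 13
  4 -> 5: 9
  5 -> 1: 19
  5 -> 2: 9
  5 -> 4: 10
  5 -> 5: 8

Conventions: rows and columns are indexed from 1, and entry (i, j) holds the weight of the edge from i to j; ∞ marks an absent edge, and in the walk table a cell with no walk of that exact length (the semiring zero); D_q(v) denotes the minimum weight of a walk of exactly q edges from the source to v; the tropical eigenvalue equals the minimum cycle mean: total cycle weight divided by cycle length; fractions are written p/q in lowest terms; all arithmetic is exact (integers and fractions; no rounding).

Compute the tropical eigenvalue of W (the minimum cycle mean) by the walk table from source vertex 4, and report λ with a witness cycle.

q=0: [∞, ∞, ∞, 0, ∞]
q=1: [∞, 0, 13, ∞, 9]
q=2: [-8, 7, 17, 2, 1]
q=3: [-3, 2, 10, 9, -1]
q=4: [-6, 8, 15, 4, 3]
q=5: [-1, 4, 12, 10, 1]
Optimal cycle mean attained by: cycle 2->4->2, total 2 + 0, length 2.
Answer: λ = 1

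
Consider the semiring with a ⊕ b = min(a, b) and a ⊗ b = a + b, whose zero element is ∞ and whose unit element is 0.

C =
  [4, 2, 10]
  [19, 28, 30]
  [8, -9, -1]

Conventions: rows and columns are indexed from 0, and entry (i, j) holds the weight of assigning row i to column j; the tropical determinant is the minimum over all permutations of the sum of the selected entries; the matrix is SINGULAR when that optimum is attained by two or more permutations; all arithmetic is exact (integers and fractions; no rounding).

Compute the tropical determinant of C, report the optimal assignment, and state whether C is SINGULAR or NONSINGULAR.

σ = (0, 1, 2): 4 + 28 + (-1) = 31
σ = (0, 2, 1): 4 + 30 + (-9) = 25
σ = (1, 0, 2): 2 + 19 + (-1) = 20
σ = (1, 2, 0): 2 + 30 + 8 = 40
σ = (2, 0, 1): 10 + 19 + (-9) = 20
σ = (2, 1, 0): 10 + 28 + 8 = 46
Optimal value attained by: σ = (1, 0, 2).
Answer: det⊕(C) = 20; verdict: SINGULAR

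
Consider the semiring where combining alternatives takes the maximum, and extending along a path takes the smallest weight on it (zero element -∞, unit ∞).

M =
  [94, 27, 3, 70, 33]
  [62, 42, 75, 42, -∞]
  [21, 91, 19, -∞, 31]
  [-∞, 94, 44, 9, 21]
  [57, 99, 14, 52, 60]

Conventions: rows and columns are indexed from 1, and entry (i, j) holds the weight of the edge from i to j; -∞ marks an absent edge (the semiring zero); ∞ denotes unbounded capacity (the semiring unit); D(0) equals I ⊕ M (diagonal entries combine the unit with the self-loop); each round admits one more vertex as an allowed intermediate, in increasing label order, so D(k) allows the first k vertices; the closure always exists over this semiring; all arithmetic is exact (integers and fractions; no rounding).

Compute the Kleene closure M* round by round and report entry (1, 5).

D(0):
  [∞, 27, 3, 70, 33]
  [62, ∞, 75, 42, -∞]
  [21, 91, ∞, -∞, 31]
  [-∞, 94, 44, ∞, 21]
  [57, 99, 14, 52, ∞]
D(1):
  [∞, 27, 3, 70, 33]
  [62, ∞, 75, 62, 33]
  [21, 91, ∞, 21, 31]
  [-∞, 94, 44, ∞, 21]
  [57, 99, 14, 57, ∞]
D(2):
  [∞, 27, 27, 70, 33]
  [62, ∞, 75, 62, 33]
  [62, 91, ∞, 62, 33]
  [62, 94, 75, ∞, 33]
  [62, 99, 75, 62, ∞]
D(3):
  [∞, 27, 27, 70, 33]
  [62, ∞, 75, 62, 33]
  [62, 91, ∞, 62, 33]
  [62, 94, 75, ∞, 33]
  [62, 99, 75, 62, ∞]
D(4):
  [∞, 70, 70, 70, 33]
  [62, ∞, 75, 62, 33]
  [62, 91, ∞, 62, 33]
  [62, 94, 75, ∞, 33]
  [62, 99, 75, 62, ∞]
D(5):
  [∞, 70, 70, 70, 33]
  [62, ∞, 75, 62, 33]
  [62, 91, ∞, 62, 33]
  [62, 94, 75, ∞, 33]
  [62, 99, 75, 62, ∞]
Answer: M*[1][5] = 33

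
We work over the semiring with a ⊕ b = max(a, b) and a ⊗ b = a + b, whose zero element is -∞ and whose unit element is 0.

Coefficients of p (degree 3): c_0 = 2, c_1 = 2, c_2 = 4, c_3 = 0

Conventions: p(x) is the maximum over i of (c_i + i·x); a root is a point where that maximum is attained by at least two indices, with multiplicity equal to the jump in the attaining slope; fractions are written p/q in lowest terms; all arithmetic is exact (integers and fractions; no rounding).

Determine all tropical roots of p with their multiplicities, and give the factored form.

hull edge (i=0, c=2) to (i=2, c=4): slope 1, span 2
hull edge (i=2, c=4) to (i=3, c=0): slope -4, span 1
Factored form: p(x) = 0 ⊗ (x ⊕ (-1)) ⊗ (x ⊕ (-1)) ⊗ (x ⊕ 4)
Answer: roots = -1 (mult 2), 4 (mult 1)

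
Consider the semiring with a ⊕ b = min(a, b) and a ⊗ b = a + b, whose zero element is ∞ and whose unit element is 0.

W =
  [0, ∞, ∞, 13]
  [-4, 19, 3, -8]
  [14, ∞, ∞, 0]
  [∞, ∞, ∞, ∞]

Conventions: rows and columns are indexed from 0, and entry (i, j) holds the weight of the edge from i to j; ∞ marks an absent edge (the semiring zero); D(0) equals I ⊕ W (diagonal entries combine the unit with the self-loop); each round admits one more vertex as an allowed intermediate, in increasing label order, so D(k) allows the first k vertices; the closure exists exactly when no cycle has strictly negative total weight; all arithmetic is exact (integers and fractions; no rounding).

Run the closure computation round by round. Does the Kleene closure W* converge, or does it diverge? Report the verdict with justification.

D(0):
  [0, ∞, ∞, 13]
  [-4, 0, 3, -8]
  [14, ∞, 0, 0]
  [∞, ∞, ∞, 0]
D(1):
  [0, ∞, ∞, 13]
  [-4, 0, 3, -8]
  [14, ∞, 0, 0]
  [∞, ∞, ∞, 0]
D(2):
  [0, ∞, ∞, 13]
  [-4, 0, 3, -8]
  [14, ∞, 0, 0]
  [∞, ∞, ∞, 0]
D(3):
  [0, ∞, ∞, 13]
  [-4, 0, 3, -8]
  [14, ∞, 0, 0]
  [∞, ∞, ∞, 0]
D(4):
  [0, ∞, ∞, 13]
  [-4, 0, 3, -8]
  [14, ∞, 0, 0]
  [∞, ∞, ∞, 0]
Key observation: every diagonal entry stays at the unit through all rounds, so no improving cycle exists.
Answer: CONVERGES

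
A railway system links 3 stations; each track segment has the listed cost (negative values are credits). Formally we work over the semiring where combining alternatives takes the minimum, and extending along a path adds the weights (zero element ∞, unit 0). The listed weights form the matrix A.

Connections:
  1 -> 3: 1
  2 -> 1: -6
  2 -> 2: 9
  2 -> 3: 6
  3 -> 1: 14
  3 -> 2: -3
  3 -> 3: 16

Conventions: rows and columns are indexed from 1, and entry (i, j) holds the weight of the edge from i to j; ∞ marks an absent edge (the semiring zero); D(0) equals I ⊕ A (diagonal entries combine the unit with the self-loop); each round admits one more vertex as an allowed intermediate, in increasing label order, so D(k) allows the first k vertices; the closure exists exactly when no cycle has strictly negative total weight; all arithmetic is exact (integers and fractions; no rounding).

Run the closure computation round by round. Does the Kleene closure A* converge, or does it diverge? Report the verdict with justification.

D(0):
  [0, ∞, 1]
  [-6, 0, 6]
  [14, -3, 0]
D(1):
  [0, ∞, 1]
  [-6, 0, -5]
  [14, -3, 0]
Detection: at round 2, diagonal entry (3, 3) turns strictly negative.
Key observation: the cycle 3->2->1->3 has total weight (-3) + (-6) + 1, which is strictly negative.
Answer: DIVERGES — negative cycle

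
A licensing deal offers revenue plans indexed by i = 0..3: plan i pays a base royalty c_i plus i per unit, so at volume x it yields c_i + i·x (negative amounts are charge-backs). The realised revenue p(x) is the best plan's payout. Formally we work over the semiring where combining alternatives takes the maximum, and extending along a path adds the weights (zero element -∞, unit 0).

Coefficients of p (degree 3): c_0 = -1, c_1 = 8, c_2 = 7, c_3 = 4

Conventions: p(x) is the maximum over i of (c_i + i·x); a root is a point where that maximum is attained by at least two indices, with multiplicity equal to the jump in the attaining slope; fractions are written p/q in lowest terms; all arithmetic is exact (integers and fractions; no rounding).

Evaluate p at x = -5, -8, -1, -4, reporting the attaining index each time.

p(-5) = max(-1+0·(-5)=-1, 8+1·(-5)=3, 7+2·(-5)=-3, 4+3·(-5)=-11) = 3 (attained by i=1)
p(-8) = max(-1+0·(-8)=-1, 8+1·(-8)=0, 7+2·(-8)=-9, 4+3·(-8)=-20) = 0 (attained by i=1)
p(-1) = max(-1+0·(-1)=-1, 8+1·(-1)=7, 7+2·(-1)=5, 4+3·(-1)=1) = 7 (attained by i=1)
p(-4) = max(-1+0·(-4)=-1, 8+1·(-4)=4, 7+2·(-4)=-1, 4+3·(-4)=-8) = 4 (attained by i=1)
Answer: p(-5) = 3; p(-8) = 0; p(-1) = 7; p(-4) = 4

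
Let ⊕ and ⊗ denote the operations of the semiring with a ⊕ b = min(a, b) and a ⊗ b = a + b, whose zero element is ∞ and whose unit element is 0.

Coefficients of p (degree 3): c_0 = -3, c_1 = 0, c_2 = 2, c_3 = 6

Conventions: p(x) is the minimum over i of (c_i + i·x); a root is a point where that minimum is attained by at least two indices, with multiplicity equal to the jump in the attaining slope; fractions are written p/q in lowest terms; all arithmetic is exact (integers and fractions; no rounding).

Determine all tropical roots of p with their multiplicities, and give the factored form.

hull edge (i=0, c=-3) to (i=2, c=2): slope 5/2, span 2
hull edge (i=2, c=2) to (i=3, c=6): slope 4, span 1
Factored form: p(x) = 6 ⊗ (x ⊕ (-4)) ⊗ (x ⊕ (-5/2)) ⊗ (x ⊕ (-5/2))
Answer: roots = -4 (mult 1), -5/2 (mult 2)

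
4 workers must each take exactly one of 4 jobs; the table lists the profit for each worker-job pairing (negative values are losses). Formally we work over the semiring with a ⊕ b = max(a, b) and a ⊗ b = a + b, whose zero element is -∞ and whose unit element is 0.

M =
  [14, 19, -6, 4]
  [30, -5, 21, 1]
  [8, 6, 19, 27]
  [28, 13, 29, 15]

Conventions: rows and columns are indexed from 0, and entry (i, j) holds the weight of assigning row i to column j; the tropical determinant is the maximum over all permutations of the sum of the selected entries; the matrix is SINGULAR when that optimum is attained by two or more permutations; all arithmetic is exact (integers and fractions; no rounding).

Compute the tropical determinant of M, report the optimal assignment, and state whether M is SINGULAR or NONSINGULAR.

σ = (0, 1, 2, 3): 14 + (-5) + 19 + 15 = 43
σ = (0, 1, 3, 2): 14 + (-5) + 27 + 29 = 65
σ = (0, 2, 1, 3): 14 + 21 + 6 + 15 = 56
σ = (0, 2, 3, 1): 14 + 21 + 27 + 13 = 75
σ = (0, 3, 1, 2): 14 + 1 + 6 + 29 = 50
σ = (0, 3, 2, 1): 14 + 1 + 19 + 13 = 47
σ = (1, 0, 2, 3): 19 + 30 + 19 + 15 = 83
σ = (1, 0, 3, 2): 19 + 30 + 27 + 29 = 105
σ = (1, 2, 0, 3): 19 + 21 + 8 + 15 = 63
σ = (1, 2, 3, 0): 19 + 21 + 27 + 28 = 95
σ = (1, 3, 0, 2): 19 + 1 + 8 + 29 = 57
σ = (1, 3, 2, 0): 19 + 1 + 19 + 28 = 67
σ = (2, 0, 1, 3): (-6) + 30 + 6 + 15 = 45
σ = (2, 0, 3, 1): (-6) + 30 + 27 + 13 = 64
σ = (2, 1, 0, 3): (-6) + (-5) + 8 + 15 = 12
σ = (2, 1, 3, 0): (-6) + (-5) + 27 + 28 = 44
σ = (2, 3, 0, 1): (-6) + 1 + 8 + 13 = 16
σ = (2, 3, 1, 0): (-6) + 1 + 6 + 28 = 29
σ = (3, 0, 1, 2): 4 + 30 + 6 + 29 = 69
σ = (3, 0, 2, 1): 4 + 30 + 19 + 13 = 66
σ = (3, 1, 0, 2): 4 + (-5) + 8 + 29 = 36
σ = (3, 1, 2, 0): 4 + (-5) + 19 + 28 = 46
σ = (3, 2, 0, 1): 4 + 21 + 8 + 13 = 46
σ = (3, 2, 1, 0): 4 + 21 + 6 + 28 = 59
Optimal value attained by: σ = (1, 0, 3, 2).
Answer: det⊕(M) = 105; verdict: NONSINGULAR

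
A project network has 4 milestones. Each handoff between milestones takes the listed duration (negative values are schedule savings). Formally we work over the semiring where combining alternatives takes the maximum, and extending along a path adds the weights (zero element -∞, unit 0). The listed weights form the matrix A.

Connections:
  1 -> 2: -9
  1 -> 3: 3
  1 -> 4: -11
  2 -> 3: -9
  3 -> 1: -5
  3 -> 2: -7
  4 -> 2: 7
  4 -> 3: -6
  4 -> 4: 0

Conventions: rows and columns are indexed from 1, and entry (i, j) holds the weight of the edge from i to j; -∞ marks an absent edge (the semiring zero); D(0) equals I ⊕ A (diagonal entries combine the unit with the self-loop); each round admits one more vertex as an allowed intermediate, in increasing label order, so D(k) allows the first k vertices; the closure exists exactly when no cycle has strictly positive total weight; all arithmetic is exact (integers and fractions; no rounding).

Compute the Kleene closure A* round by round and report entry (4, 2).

D(0):
  [0, -9, 3, -11]
  [-∞, 0, -9, -∞]
  [-5, -7, 0, -∞]
  [-∞, 7, -6, 0]
D(1):
  [0, -9, 3, -11]
  [-∞, 0, -9, -∞]
  [-5, -7, 0, -16]
  [-∞, 7, -6, 0]
D(2):
  [0, -9, 3, -11]
  [-∞, 0, -9, -∞]
  [-5, -7, 0, -16]
  [-∞, 7, -2, 0]
D(3):
  [0, -4, 3, -11]
  [-14, 0, -9, -25]
  [-5, -7, 0, -16]
  [-7, 7, -2, 0]
D(4):
  [0, -4, 3, -11]
  [-14, 0, -9, -25]
  [-5, -7, 0, -16]
  [-7, 7, -2, 0]
Answer: A*[4][2] = 7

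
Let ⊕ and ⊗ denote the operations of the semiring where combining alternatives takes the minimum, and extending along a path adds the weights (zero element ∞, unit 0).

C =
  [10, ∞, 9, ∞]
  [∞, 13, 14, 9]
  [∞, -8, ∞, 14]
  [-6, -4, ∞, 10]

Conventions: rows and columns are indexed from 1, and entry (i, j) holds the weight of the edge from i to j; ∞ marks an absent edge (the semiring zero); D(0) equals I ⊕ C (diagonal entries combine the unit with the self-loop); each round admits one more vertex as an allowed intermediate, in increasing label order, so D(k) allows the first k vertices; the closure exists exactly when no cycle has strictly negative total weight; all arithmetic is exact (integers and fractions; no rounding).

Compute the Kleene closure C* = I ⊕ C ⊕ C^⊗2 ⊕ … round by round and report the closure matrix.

D(0):
  [0, ∞, 9, ∞]
  [∞, 0, 14, 9]
  [∞, -8, 0, 14]
  [-6, -4, ∞, 0]
D(1):
  [0, ∞, 9, ∞]
  [∞, 0, 14, 9]
  [∞, -8, 0, 14]
  [-6, -4, 3, 0]
D(2):
  [0, ∞, 9, ∞]
  [∞, 0, 14, 9]
  [∞, -8, 0, 1]
  [-6, -4, 3, 0]
D(3):
  [0, 1, 9, 10]
  [∞, 0, 14, 9]
  [∞, -8, 0, 1]
  [-6, -5, 3, 0]
D(4):
  [0, 1, 9, 10]
  [3, 0, 12, 9]
  [-5, -8, 0, 1]
  [-6, -5, 3, 0]
Answer: C* = [[0, 1, 9, 10], [3, 0, 12, 9], [-5, -8, 0, 1], [-6, -5, 3, 0]]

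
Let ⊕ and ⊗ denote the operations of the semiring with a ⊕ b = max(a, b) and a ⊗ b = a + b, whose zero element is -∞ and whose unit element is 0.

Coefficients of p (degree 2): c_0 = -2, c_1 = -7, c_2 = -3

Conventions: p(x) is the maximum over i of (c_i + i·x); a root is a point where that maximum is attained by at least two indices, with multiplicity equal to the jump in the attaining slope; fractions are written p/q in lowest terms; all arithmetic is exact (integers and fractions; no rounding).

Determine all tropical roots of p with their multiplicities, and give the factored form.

hull edge (i=0, c=-2) to (i=2, c=-3): slope -1/2, span 2
Factored form: p(x) = -3 ⊗ (x ⊕ 1/2) ⊗ (x ⊕ 1/2)
Answer: roots = 1/2 (mult 2)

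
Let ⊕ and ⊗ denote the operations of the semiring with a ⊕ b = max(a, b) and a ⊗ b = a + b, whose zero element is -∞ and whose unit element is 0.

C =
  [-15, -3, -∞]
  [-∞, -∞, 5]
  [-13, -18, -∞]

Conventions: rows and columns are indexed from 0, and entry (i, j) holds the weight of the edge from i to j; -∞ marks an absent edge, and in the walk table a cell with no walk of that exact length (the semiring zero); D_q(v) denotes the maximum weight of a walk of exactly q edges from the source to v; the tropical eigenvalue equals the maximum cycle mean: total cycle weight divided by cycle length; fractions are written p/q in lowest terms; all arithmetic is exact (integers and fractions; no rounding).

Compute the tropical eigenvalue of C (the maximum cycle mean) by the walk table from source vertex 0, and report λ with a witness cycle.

q=0: [0, -∞, -∞]
q=1: [-15, -3, -∞]
q=2: [-30, -18, 2]
q=3: [-11, -16, -13]
Optimal cycle mean attained by: cycle 0->1->2->0, total (-3) + 5 + (-13), length 3.
Answer: λ = -11/3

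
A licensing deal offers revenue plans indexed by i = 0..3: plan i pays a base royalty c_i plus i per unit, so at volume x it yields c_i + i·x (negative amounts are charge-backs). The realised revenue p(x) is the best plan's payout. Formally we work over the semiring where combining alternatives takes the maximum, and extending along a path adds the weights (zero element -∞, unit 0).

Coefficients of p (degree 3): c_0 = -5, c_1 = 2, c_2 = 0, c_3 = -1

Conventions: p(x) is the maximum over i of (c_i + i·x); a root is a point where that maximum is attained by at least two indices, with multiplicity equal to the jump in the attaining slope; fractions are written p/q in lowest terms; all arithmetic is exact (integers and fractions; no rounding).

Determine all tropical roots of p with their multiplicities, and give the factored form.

hull edge (i=0, c=-5) to (i=1, c=2): slope 7, span 1
hull edge (i=1, c=2) to (i=3, c=-1): slope -3/2, span 2
Factored form: p(x) = -1 ⊗ (x ⊕ (-7)) ⊗ (x ⊕ 3/2) ⊗ (x ⊕ 3/2)
Answer: roots = -7 (mult 1), 3/2 (mult 2)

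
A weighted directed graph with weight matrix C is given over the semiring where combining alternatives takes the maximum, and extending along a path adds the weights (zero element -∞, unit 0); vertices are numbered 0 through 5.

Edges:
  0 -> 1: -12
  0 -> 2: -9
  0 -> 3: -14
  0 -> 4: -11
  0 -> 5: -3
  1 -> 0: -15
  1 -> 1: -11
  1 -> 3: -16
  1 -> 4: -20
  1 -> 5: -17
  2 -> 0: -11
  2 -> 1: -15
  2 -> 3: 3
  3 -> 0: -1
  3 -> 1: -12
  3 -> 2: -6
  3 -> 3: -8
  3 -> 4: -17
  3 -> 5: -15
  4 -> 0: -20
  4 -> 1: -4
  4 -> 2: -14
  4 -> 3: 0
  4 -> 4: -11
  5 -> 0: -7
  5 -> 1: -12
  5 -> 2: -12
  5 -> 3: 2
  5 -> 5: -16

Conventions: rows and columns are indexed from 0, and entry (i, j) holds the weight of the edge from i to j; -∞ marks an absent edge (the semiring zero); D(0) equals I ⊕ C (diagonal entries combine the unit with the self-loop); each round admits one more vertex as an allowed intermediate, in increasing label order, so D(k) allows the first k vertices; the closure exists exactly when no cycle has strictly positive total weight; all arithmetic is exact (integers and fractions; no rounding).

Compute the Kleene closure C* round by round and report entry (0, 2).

D(0):
  [0, -12, -9, -14, -11, -3]
  [-15, 0, -∞, -16, -20, -17]
  [-11, -15, 0, 3, -∞, -∞]
  [-1, -12, -6, 0, -17, -15]
  [-20, -4, -14, 0, 0, -∞]
  [-7, -12, -12, 2, -∞, 0]
D(1):
  [0, -12, -9, -14, -11, -3]
  [-15, 0, -24, -16, -20, -17]
  [-11, -15, 0, 3, -22, -14]
  [-1, -12, -6, 0, -12, -4]
  [-20, -4, -14, 0, 0, -23]
  [-7, -12, -12, 2, -18, 0]
D(2):
  [0, -12, -9, -14, -11, -3]
  [-15, 0, -24, -16, -20, -17]
  [-11, -15, 0, 3, -22, -14]
  [-1, -12, -6, 0, -12, -4]
  [-19, -4, -14, 0, 0, -21]
  [-7, -12, -12, 2, -18, 0]
D(3):
  [0, -12, -9, -6, -11, -3]
  [-15, 0, -24, -16, -20, -17]
  [-11, -15, 0, 3, -22, -14]
  [-1, -12, -6, 0, -12, -4]
  [-19, -4, -14, 0, 0, -21]
  [-7, -12, -12, 2, -18, 0]
D(4):
  [0, -12, -9, -6, -11, -3]
  [-15, 0, -22, -16, -20, -17]
  [2, -9, 0, 3, -9, -1]
  [-1, -12, -6, 0, -12, -4]
  [-1, -4, -6, 0, 0, -4]
  [1, -10, -4, 2, -10, 0]
D(5):
  [0, -12, -9, -6, -11, -3]
  [-15, 0, -22, -16, -20, -17]
  [2, -9, 0, 3, -9, -1]
  [-1, -12, -6, 0, -12, -4]
  [-1, -4, -6, 0, 0, -4]
  [1, -10, -4, 2, -10, 0]
D(6):
  [0, -12, -7, -1, -11, -3]
  [-15, 0, -21, -15, -20, -17]
  [2, -9, 0, 3, -9, -1]
  [-1, -12, -6, 0, -12, -4]
  [-1, -4, -6, 0, 0, -4]
  [1, -10, -4, 2, -10, 0]
Answer: C*[0][2] = -7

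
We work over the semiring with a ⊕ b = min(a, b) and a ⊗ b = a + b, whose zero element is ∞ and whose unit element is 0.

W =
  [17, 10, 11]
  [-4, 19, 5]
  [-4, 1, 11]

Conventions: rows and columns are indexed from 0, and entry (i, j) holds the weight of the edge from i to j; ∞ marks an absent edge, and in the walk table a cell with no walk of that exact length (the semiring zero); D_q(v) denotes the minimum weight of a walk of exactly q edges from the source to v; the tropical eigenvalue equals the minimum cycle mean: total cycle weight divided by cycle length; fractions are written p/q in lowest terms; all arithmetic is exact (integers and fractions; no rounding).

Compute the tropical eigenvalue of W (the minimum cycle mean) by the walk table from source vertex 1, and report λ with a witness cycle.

q=0: [∞, 0, ∞]
q=1: [-4, 19, 5]
q=2: [1, 6, 7]
q=3: [2, 8, 11]
Optimal cycle mean attained by: cycle 0->2->1->0, total 11 + 1 + (-4), length 3.
Answer: λ = 8/3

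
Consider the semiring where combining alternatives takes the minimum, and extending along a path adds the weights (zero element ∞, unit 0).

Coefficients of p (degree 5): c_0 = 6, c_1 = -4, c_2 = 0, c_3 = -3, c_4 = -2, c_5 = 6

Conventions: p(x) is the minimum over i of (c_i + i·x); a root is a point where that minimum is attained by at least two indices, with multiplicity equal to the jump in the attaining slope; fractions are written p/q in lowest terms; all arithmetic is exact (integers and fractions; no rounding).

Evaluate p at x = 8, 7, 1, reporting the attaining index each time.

p(8) = min(6+0·8=6, -4+1·8=4, 0+2·8=16, -3+3·8=21, -2+4·8=30, 6+5·8=46) = 4 (attained by i=1)
p(7) = min(6+0·7=6, -4+1·7=3, 0+2·7=14, -3+3·7=18, -2+4·7=26, 6+5·7=41) = 3 (attained by i=1)
p(1) = min(6+0·1=6, -4+1·1=-3, 0+2·1=2, -3+3·1=0, -2+4·1=2, 6+5·1=11) = -3 (attained by i=1)
Answer: p(8) = 4; p(7) = 3; p(1) = -3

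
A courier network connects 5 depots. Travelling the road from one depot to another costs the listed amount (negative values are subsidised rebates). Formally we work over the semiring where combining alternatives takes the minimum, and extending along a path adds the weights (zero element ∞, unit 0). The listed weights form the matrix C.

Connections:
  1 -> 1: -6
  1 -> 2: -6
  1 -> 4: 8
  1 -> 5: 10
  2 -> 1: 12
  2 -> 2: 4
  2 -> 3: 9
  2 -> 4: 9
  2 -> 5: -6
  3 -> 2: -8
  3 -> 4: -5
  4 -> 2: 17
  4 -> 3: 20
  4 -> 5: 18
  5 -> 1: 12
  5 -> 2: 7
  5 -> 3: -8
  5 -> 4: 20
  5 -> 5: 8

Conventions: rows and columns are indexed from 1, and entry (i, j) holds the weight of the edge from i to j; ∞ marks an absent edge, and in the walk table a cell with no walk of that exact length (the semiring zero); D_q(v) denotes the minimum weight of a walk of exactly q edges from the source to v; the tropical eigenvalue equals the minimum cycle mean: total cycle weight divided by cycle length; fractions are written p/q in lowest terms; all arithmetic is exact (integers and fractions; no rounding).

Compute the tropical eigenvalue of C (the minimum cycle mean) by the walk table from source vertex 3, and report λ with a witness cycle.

q=0: [∞, ∞, 0, ∞, ∞]
q=1: [∞, -8, ∞, -5, ∞]
q=2: [4, -4, 1, 1, -14]
q=3: [-2, -7, -22, -4, -10]
q=4: [-8, -30, -18, -27, -13]
q=5: [-18, -26, -21, -23, -36]
Optimal cycle mean attained by: cycle 2->5->3->2, total (-6) + (-8) + (-8), length 3.
Answer: λ = -22/3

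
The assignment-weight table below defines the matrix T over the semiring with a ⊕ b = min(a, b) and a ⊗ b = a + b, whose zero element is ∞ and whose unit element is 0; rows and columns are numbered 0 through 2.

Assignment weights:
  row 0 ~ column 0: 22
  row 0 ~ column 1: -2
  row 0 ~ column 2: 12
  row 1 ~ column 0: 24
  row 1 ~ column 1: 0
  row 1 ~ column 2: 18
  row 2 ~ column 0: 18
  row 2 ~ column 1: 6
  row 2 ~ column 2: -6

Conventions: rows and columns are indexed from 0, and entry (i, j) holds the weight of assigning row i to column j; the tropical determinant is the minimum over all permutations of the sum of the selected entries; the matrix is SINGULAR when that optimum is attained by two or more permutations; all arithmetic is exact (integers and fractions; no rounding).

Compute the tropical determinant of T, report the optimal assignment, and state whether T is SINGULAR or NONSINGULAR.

σ = (0, 1, 2): 22 + 0 + (-6) = 16
σ = (0, 2, 1): 22 + 18 + 6 = 46
σ = (1, 0, 2): (-2) + 24 + (-6) = 16
σ = (1, 2, 0): (-2) + 18 + 18 = 34
σ = (2, 0, 1): 12 + 24 + 6 = 42
σ = (2, 1, 0): 12 + 0 + 18 = 30
Optimal value attained by: σ = (0, 1, 2).
Answer: det⊕(T) = 16; verdict: SINGULAR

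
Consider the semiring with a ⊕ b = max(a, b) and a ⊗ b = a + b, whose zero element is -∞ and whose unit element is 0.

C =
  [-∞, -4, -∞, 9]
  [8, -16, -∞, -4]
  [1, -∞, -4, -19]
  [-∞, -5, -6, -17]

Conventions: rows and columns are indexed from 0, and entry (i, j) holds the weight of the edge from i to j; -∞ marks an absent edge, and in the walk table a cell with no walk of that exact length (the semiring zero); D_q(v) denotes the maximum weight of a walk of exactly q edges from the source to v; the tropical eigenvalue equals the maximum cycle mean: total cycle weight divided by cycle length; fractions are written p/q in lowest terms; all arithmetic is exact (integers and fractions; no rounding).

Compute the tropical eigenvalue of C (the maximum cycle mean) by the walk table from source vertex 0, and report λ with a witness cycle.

q=0: [0, -∞, -∞, -∞]
q=1: [-∞, -4, -∞, 9]
q=2: [4, 4, 3, -8]
q=3: [12, 0, -1, 13]
q=4: [8, 8, 7, 21]
Optimal cycle mean attained by: cycle 0->3->1->0, total 9 + (-5) + 8, length 3.
Answer: λ = 4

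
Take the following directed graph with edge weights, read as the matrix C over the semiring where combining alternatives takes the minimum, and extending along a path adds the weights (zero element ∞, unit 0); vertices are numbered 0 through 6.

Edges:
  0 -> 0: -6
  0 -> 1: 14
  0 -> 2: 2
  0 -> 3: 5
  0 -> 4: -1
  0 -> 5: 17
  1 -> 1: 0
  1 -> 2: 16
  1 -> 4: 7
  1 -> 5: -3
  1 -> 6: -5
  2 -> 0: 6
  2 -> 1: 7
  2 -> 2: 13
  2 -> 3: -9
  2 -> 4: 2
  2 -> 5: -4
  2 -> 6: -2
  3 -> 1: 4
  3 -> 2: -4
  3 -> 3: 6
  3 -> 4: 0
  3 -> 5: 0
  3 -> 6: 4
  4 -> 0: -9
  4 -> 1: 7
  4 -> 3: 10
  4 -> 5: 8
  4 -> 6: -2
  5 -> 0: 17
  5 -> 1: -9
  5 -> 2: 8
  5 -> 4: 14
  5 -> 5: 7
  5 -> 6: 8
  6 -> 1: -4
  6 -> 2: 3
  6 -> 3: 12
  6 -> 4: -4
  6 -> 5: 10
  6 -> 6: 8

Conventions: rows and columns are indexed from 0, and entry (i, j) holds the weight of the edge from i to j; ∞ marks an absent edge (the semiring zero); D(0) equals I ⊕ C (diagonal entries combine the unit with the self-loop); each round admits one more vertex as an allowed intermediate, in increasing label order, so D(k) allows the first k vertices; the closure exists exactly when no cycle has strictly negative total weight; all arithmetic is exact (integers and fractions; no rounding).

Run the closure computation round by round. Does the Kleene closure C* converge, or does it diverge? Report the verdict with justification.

Detection: at round 0, diagonal entry (0, 0) turns strictly negative.
Key observation: the cycle 0->0 has total weight (-6), which is strictly negative.
Answer: DIVERGES — negative cycle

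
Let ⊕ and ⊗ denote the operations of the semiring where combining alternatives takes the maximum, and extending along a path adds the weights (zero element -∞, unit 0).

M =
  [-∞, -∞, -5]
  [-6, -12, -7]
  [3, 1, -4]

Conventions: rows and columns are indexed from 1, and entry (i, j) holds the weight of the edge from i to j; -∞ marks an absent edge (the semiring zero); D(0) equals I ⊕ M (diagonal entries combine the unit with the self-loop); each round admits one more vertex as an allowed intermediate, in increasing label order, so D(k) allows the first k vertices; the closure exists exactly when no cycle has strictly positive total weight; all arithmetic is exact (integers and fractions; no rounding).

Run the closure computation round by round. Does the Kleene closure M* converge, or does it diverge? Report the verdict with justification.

D(0):
  [0, -∞, -5]
  [-6, 0, -7]
  [3, 1, 0]
D(1):
  [0, -∞, -5]
  [-6, 0, -7]
  [3, 1, 0]
D(2):
  [0, -∞, -5]
  [-6, 0, -7]
  [3, 1, 0]
D(3):
  [0, -4, -5]
  [-4, 0, -7]
  [3, 1, 0]
Key observation: every diagonal entry stays at the unit through all rounds, so no improving cycle exists.
Answer: CONVERGES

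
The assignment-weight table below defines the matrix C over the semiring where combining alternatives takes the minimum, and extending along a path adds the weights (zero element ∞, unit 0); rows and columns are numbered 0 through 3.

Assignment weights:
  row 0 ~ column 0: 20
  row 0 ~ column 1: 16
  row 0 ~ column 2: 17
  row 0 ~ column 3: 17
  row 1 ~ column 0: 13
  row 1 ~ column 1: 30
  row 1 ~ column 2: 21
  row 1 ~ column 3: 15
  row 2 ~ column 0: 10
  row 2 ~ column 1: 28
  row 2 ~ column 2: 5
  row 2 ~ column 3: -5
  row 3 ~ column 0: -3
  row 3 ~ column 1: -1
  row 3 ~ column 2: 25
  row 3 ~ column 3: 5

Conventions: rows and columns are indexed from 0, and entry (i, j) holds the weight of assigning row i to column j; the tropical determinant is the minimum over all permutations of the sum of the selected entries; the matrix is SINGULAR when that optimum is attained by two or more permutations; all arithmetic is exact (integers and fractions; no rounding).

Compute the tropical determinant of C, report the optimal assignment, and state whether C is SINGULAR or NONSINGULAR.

σ = (0, 1, 2, 3): 20 + 30 + 5 + 5 = 60
σ = (0, 1, 3, 2): 20 + 30 + (-5) + 25 = 70
σ = (0, 2, 1, 3): 20 + 21 + 28 + 5 = 74
σ = (0, 2, 3, 1): 20 + 21 + (-5) + (-1) = 35
σ = (0, 3, 1, 2): 20 + 15 + 28 + 25 = 88
σ = (0, 3, 2, 1): 20 + 15 + 5 + (-1) = 39
σ = (1, 0, 2, 3): 16 + 13 + 5 + 5 = 39
σ = (1, 0, 3, 2): 16 + 13 + (-5) + 25 = 49
σ = (1, 2, 0, 3): 16 + 21 + 10 + 5 = 52
σ = (1, 2, 3, 0): 16 + 21 + (-5) + (-3) = 29
σ = (1, 3, 0, 2): 16 + 15 + 10 + 25 = 66
σ = (1, 3, 2, 0): 16 + 15 + 5 + (-3) = 33
σ = (2, 0, 1, 3): 17 + 13 + 28 + 5 = 63
σ = (2, 0, 3, 1): 17 + 13 + (-5) + (-1) = 24
σ = (2, 1, 0, 3): 17 + 30 + 10 + 5 = 62
σ = (2, 1, 3, 0): 17 + 30 + (-5) + (-3) = 39
σ = (2, 3, 0, 1): 17 + 15 + 10 + (-1) = 41
σ = (2, 3, 1, 0): 17 + 15 + 28 + (-3) = 57
σ = (3, 0, 1, 2): 17 + 13 + 28 + 25 = 83
σ = (3, 0, 2, 1): 17 + 13 + 5 + (-1) = 34
σ = (3, 1, 0, 2): 17 + 30 + 10 + 25 = 82
σ = (3, 1, 2, 0): 17 + 30 + 5 + (-3) = 49
σ = (3, 2, 0, 1): 17 + 21 + 10 + (-1) = 47
σ = (3, 2, 1, 0): 17 + 21 + 28 + (-3) = 63
Optimal value attained by: σ = (2, 0, 3, 1).
Answer: det⊕(C) = 24; verdict: NONSINGULAR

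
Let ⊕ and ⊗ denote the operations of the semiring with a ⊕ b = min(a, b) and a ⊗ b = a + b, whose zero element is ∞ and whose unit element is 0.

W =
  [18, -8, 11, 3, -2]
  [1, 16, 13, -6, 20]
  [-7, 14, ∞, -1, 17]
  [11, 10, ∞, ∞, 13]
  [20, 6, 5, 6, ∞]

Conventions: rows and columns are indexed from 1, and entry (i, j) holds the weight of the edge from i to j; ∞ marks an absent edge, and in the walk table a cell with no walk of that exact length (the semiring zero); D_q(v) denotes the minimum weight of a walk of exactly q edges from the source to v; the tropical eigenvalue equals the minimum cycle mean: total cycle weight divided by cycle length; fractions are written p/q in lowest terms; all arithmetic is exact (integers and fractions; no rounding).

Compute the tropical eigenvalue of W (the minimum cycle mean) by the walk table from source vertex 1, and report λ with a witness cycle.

q=0: [0, ∞, ∞, ∞, ∞]
q=1: [18, -8, 11, 3, -2]
q=2: [-7, 4, 3, -14, 12]
q=3: [-4, -15, 4, -4, -9]
q=4: [-14, -12, -4, -21, -6]
q=5: [-11, -22, -3, -18, -16]
Optimal cycle mean attained by: cycle 1->2->1, total (-8) + 1, length 2.
Answer: λ = -7/2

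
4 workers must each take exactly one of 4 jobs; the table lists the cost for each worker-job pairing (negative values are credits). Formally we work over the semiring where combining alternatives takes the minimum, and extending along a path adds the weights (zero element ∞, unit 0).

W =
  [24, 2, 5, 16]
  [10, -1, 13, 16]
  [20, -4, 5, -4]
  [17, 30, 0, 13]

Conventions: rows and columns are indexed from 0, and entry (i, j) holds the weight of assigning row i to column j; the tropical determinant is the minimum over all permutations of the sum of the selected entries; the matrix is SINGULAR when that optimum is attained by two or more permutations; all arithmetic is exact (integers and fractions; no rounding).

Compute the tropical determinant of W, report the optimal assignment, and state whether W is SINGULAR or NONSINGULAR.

σ = (0, 1, 2, 3): 24 + (-1) + 5 + 13 = 41
σ = (0, 1, 3, 2): 24 + (-1) + (-4) + 0 = 19
σ = (0, 2, 1, 3): 24 + 13 + (-4) + 13 = 46
σ = (0, 2, 3, 1): 24 + 13 + (-4) + 30 = 63
σ = (0, 3, 1, 2): 24 + 16 + (-4) + 0 = 36
σ = (0, 3, 2, 1): 24 + 16 + 5 + 30 = 75
σ = (1, 0, 2, 3): 2 + 10 + 5 + 13 = 30
σ = (1, 0, 3, 2): 2 + 10 + (-4) + 0 = 8
σ = (1, 2, 0, 3): 2 + 13 + 20 + 13 = 48
σ = (1, 2, 3, 0): 2 + 13 + (-4) + 17 = 28
σ = (1, 3, 0, 2): 2 + 16 + 20 + 0 = 38
σ = (1, 3, 2, 0): 2 + 16 + 5 + 17 = 40
σ = (2, 0, 1, 3): 5 + 10 + (-4) + 13 = 24
σ = (2, 0, 3, 1): 5 + 10 + (-4) + 30 = 41
σ = (2, 1, 0, 3): 5 + (-1) + 20 + 13 = 37
σ = (2, 1, 3, 0): 5 + (-1) + (-4) + 17 = 17
σ = (2, 3, 0, 1): 5 + 16 + 20 + 30 = 71
σ = (2, 3, 1, 0): 5 + 16 + (-4) + 17 = 34
σ = (3, 0, 1, 2): 16 + 10 + (-4) + 0 = 22
σ = (3, 0, 2, 1): 16 + 10 + 5 + 30 = 61
σ = (3, 1, 0, 2): 16 + (-1) + 20 + 0 = 35
σ = (3, 1, 2, 0): 16 + (-1) + 5 + 17 = 37
σ = (3, 2, 0, 1): 16 + 13 + 20 + 30 = 79
σ = (3, 2, 1, 0): 16 + 13 + (-4) + 17 = 42
Optimal value attained by: σ = (1, 0, 3, 2).
Answer: det⊕(W) = 8; verdict: NONSINGULAR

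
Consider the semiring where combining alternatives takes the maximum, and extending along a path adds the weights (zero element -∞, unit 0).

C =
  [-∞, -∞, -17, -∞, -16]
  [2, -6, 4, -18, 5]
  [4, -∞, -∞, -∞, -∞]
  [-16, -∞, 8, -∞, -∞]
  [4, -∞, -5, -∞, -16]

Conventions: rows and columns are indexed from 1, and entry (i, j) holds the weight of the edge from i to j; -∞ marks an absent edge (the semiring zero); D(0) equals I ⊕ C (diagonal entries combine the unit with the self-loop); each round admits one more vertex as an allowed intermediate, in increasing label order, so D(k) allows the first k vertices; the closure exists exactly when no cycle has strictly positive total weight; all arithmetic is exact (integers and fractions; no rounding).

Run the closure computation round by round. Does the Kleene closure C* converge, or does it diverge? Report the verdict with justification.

D(0):
  [0, -∞, -17, -∞, -16]
  [2, 0, 4, -18, 5]
  [4, -∞, 0, -∞, -∞]
  [-16, -∞, 8, 0, -∞]
  [4, -∞, -5, -∞, 0]
D(1):
  [0, -∞, -17, -∞, -16]
  [2, 0, 4, -18, 5]
  [4, -∞, 0, -∞, -12]
  [-16, -∞, 8, 0, -32]
  [4, -∞, -5, -∞, 0]
D(2):
  [0, -∞, -17, -∞, -16]
  [2, 0, 4, -18, 5]
  [4, -∞, 0, -∞, -12]
  [-16, -∞, 8, 0, -32]
  [4, -∞, -5, -∞, 0]
D(3):
  [0, -∞, -17, -∞, -16]
  [8, 0, 4, -18, 5]
  [4, -∞, 0, -∞, -12]
  [12, -∞, 8, 0, -4]
  [4, -∞, -5, -∞, 0]
D(4):
  [0, -∞, -17, -∞, -16]
  [8, 0, 4, -18, 5]
  [4, -∞, 0, -∞, -12]
  [12, -∞, 8, 0, -4]
  [4, -∞, -5, -∞, 0]
D(5):
  [0, -∞, -17, -∞, -16]
  [9, 0, 4, -18, 5]
  [4, -∞, 0, -∞, -12]
  [12, -∞, 8, 0, -4]
  [4, -∞, -5, -∞, 0]
Key observation: every diagonal entry stays at the unit through all rounds, so no improving cycle exists.
Answer: CONVERGES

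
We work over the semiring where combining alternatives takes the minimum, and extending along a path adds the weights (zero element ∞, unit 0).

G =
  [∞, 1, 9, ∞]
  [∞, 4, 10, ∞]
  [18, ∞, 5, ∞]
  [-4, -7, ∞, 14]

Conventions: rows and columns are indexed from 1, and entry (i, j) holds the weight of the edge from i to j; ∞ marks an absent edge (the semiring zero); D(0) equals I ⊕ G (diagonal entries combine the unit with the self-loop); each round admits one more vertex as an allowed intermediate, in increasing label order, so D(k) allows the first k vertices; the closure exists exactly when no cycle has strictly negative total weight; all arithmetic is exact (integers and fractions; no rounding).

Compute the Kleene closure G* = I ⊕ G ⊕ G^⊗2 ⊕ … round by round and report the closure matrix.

D(0):
  [0, 1, 9, ∞]
  [∞, 0, 10, ∞]
  [18, ∞, 0, ∞]
  [-4, -7, ∞, 0]
D(1):
  [0, 1, 9, ∞]
  [∞, 0, 10, ∞]
  [18, 19, 0, ∞]
  [-4, -7, 5, 0]
D(2):
  [0, 1, 9, ∞]
  [∞, 0, 10, ∞]
  [18, 19, 0, ∞]
  [-4, -7, 3, 0]
D(3):
  [0, 1, 9, ∞]
  [28, 0, 10, ∞]
  [18, 19, 0, ∞]
  [-4, -7, 3, 0]
D(4):
  [0, 1, 9, ∞]
  [28, 0, 10, ∞]
  [18, 19, 0, ∞]
  [-4, -7, 3, 0]
Answer: G* = [[0, 1, 9, ∞], [28, 0, 10, ∞], [18, 19, 0, ∞], [-4, -7, 3, 0]]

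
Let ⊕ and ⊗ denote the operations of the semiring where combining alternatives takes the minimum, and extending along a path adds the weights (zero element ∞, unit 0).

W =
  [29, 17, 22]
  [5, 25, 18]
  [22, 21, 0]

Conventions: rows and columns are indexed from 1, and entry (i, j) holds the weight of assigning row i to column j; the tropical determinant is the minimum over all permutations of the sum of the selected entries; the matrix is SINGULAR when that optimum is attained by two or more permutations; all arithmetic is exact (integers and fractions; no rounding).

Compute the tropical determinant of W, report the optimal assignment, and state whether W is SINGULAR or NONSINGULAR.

σ = (1, 2, 3): 29 + 25 + 0 = 54
σ = (1, 3, 2): 29 + 18 + 21 = 68
σ = (2, 1, 3): 17 + 5 + 0 = 22
σ = (2, 3, 1): 17 + 18 + 22 = 57
σ = (3, 1, 2): 22 + 5 + 21 = 48
σ = (3, 2, 1): 22 + 25 + 22 = 69
Optimal value attained by: σ = (2, 1, 3).
Answer: det⊕(W) = 22; verdict: NONSINGULAR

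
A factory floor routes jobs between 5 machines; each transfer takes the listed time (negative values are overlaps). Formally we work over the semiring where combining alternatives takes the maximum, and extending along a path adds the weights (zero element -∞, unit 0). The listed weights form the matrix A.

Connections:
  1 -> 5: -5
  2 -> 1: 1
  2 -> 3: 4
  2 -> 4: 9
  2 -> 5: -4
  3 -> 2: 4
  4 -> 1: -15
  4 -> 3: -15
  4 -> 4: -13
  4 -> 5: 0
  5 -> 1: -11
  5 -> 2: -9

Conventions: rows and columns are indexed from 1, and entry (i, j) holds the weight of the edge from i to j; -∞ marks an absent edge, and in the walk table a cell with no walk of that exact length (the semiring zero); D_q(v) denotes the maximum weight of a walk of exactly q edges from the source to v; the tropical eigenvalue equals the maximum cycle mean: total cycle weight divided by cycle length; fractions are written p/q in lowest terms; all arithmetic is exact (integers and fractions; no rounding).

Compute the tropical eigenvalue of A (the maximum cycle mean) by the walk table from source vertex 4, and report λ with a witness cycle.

q=0: [-∞, -∞, -∞, 0, -∞]
q=1: [-15, -∞, -15, -13, 0]
q=2: [-11, -9, -28, -26, -13]
q=3: [-8, -22, -5, 0, -13]
q=4: [-15, -1, -15, -13, 0]
q=5: [0, -9, 3, 8, -5]
Optimal cycle mean attained by: cycle 2->3->2, total 4 + 4, length 2.
Answer: λ = 4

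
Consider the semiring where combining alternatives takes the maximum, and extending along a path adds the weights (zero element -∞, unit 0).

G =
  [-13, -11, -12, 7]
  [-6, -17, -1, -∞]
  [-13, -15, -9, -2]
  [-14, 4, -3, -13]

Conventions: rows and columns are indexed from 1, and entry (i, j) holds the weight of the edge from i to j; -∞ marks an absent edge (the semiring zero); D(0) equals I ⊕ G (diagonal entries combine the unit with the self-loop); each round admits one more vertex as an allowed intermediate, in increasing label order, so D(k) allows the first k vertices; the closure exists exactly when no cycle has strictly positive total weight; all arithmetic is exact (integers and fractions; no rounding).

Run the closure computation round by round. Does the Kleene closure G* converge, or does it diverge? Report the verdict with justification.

D(0):
  [0, -11, -12, 7]
  [-6, 0, -1, -∞]
  [-13, -15, 0, -2]
  [-14, 4, -3, 0]
D(1):
  [0, -11, -12, 7]
  [-6, 0, -1, 1]
  [-13, -15, 0, -2]
  [-14, 4, -3, 0]
Detection: at round 2, diagonal entry (4, 4) turns strictly positive.
Key observation: the cycle 4->2->1->4 has total weight 4 + (-6) + 7, which is strictly positive.
Answer: DIVERGES — positive cycle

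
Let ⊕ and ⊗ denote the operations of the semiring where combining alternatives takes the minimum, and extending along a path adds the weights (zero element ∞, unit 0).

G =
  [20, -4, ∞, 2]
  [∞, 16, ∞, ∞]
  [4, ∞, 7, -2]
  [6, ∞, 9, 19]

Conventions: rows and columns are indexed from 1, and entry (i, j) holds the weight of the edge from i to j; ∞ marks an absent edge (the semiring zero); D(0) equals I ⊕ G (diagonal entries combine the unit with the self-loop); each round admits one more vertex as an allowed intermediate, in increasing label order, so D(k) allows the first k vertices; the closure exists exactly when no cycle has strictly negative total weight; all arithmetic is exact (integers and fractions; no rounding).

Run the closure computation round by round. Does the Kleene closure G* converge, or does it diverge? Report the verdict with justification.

D(0):
  [0, -4, ∞, 2]
  [∞, 0, ∞, ∞]
  [4, ∞, 0, -2]
  [6, ∞, 9, 0]
D(1):
  [0, -4, ∞, 2]
  [∞, 0, ∞, ∞]
  [4, 0, 0, -2]
  [6, 2, 9, 0]
D(2):
  [0, -4, ∞, 2]
  [∞, 0, ∞, ∞]
  [4, 0, 0, -2]
  [6, 2, 9, 0]
D(3):
  [0, -4, ∞, 2]
  [∞, 0, ∞, ∞]
  [4, 0, 0, -2]
  [6, 2, 9, 0]
D(4):
  [0, -4, 11, 2]
  [∞, 0, ∞, ∞]
  [4, 0, 0, -2]
  [6, 2, 9, 0]
Key observation: every diagonal entry stays at the unit through all rounds, so no improving cycle exists.
Answer: CONVERGES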